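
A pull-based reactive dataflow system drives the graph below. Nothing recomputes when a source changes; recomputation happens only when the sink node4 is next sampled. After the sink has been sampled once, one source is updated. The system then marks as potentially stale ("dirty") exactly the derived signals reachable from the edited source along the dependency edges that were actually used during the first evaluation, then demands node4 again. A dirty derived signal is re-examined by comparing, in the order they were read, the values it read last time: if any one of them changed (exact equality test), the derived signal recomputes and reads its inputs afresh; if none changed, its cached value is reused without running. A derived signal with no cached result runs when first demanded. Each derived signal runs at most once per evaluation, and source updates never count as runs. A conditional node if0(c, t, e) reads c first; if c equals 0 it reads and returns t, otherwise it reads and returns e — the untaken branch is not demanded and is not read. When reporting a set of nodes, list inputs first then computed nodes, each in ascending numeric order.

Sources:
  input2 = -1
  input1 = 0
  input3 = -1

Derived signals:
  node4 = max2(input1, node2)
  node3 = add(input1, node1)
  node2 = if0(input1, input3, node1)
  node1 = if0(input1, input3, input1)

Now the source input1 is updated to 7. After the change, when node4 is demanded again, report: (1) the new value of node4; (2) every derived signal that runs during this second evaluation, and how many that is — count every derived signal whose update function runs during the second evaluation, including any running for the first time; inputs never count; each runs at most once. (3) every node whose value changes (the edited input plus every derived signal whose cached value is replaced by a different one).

New value of node4: 7.
Derived signals that run: node1, node2, node4 — 3 in total.
Values that change: input1, node2, node4.
Key observation: a condition flipped, so demand reaches new nodes — node1 runs for the first time.

First evaluation (everything demanded from the output):
  node2 = if0(input1=0 -> then branch input3) = -1
  node4 = max2(0, -1) = 0

Propagation after the edit:
  node1: demanded for the first time — runs, produces 7.
  node2: runs — input1 0->7; result 7.
  node4: runs — input1 0->7; node2 -1->7; result 7.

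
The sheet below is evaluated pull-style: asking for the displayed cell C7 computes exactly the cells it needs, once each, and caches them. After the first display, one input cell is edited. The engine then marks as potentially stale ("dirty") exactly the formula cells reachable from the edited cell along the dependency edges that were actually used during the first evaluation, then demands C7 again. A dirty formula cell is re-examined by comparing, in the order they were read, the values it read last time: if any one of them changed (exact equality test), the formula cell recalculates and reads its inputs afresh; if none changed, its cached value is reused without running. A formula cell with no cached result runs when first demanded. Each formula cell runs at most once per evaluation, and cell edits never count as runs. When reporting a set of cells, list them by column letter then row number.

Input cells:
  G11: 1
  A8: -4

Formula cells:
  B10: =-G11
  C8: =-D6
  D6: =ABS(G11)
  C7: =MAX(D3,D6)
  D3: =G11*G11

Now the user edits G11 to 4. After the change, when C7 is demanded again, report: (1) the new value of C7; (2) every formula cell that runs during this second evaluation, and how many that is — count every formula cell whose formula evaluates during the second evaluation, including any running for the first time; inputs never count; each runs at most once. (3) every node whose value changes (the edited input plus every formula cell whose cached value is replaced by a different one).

First demand of the output computes:
  D3 = 1 * 1 = 1
  D6 = ABS(1) = 1
  C7 = MAX(1, 1) = 1

After the edit, cleaning proceeds:
  D3: a read changed (G11 1->4; G11 1->4) — executes, giving 16.
  D6: a read changed (G11 1->4) — executes, giving 4.
  C7: a read changed (D3 1->16; D6 1->4) — executes, giving 16.

Demanding C7 again yields 16.
3 formula cells run: C7, D3, D6.
The nodes whose values change: C7, D3, D6, G11.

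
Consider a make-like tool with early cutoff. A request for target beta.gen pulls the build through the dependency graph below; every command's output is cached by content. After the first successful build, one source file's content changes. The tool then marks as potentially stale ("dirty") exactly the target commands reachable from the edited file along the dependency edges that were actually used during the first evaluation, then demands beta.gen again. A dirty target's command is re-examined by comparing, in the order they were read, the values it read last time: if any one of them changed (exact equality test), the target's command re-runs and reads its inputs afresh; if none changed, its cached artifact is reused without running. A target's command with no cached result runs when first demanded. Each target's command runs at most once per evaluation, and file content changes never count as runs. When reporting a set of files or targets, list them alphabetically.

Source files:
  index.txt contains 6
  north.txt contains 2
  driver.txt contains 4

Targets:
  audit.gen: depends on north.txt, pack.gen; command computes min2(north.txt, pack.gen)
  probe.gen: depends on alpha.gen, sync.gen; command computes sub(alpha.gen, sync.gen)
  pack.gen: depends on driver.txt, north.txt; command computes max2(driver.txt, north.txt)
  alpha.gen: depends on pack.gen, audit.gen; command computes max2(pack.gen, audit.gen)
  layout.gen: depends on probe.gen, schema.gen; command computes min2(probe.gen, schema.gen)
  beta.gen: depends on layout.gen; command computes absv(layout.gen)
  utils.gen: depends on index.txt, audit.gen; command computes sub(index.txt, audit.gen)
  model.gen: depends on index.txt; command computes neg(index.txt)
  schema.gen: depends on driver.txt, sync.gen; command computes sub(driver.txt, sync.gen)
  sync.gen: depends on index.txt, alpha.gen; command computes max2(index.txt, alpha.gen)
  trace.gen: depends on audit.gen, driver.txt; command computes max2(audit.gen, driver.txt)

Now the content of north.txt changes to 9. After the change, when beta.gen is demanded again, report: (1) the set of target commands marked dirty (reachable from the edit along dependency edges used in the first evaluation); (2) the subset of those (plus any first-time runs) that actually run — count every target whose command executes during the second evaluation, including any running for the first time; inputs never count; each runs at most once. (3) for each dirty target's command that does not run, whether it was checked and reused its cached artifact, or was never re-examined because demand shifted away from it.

First demand of the output computes:
  pack.gen = max2(4, 2) = 4
  audit.gen = min2(2, 4) = 2
  alpha.gen = max2(4, 2) = 4
  sync.gen = max2(6, 4) = 6
  probe.gen = sub(4, 6) = -2
  schema.gen = sub(4, 6) = -2
  layout.gen = min2(-2, -2) = -2
  beta.gen = absv(-2) = 2

After the edit, cleaning proceeds:
  pack.gen: a read changed (north.txt 2->9) — executes, giving 9.
  audit.gen: a read changed (north.txt 2->9; pack.gen 4->9) — executes, giving 9.
  alpha.gen: a read changed (pack.gen 4->9; audit.gen 2->9) — executes, giving 9.
  sync.gen: a read changed (alpha.gen 4->9) — executes, giving 9.
  probe.gen: a read changed (alpha.gen 4->9; sync.gen 6->9) — executes, giving 0.
  schema.gen: a read changed (sync.gen 6->9) — executes, giving -5.
  layout.gen: a read changed (probe.gen -2->0; schema.gen -2->-5) — executes, giving -5.
  beta.gen: a read changed (layout.gen -2->-5) — executes, giving 5.

The edit dirties: alpha.gen, audit.gen, beta.gen, layout.gen, pack.gen, probe.gen, schema.gen, sync.gen.
8 target commands run: alpha.gen, audit.gen, beta.gen, layout.gen, pack.gen, probe.gen, schema.gen, sync.gen.
No dirty target's command escaped a run.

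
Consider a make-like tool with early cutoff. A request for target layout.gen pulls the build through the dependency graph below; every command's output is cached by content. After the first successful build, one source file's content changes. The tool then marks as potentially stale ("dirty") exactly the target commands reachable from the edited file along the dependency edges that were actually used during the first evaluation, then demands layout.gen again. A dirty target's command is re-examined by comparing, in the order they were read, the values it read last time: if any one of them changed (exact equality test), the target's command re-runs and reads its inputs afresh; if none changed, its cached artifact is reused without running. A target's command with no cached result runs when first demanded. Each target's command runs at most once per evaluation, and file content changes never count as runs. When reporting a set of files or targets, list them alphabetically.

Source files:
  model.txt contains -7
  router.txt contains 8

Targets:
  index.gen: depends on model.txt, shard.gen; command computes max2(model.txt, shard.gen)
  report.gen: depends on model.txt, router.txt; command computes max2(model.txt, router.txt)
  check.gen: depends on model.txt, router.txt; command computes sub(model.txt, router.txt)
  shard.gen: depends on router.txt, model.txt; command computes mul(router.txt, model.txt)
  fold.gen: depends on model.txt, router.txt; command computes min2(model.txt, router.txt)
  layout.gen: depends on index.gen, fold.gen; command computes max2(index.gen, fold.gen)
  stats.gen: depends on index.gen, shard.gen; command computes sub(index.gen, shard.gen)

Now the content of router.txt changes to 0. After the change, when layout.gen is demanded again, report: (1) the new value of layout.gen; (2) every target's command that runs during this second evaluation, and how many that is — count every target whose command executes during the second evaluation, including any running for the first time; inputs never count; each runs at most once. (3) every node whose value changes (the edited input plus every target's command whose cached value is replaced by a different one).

First demand of the output computes:
  fold.gen = min2(-7, 8) = -7
  shard.gen = mul(8, -7) = -56
  index.gen = max2(-7, -56) = -7
  layout.gen = max2(-7, -7) = -7

After the edit, cleaning proceeds:
  fold.gen: a read changed (router.txt 8->0) — executes, giving -7 — identical to its old value.
  shard.gen: a read changed (router.txt 8->0) — executes, giving 0.
  index.gen: a read changed (shard.gen -56->0) — executes, giving 0.
  layout.gen: a read changed (index.gen -7->0) — executes, giving 0.

Demanding layout.gen again yields 0.
4 target commands run: fold.gen, index.gen, layout.gen, shard.gen.
The nodes whose values change: index.gen, layout.gen, router.txt, shard.gen.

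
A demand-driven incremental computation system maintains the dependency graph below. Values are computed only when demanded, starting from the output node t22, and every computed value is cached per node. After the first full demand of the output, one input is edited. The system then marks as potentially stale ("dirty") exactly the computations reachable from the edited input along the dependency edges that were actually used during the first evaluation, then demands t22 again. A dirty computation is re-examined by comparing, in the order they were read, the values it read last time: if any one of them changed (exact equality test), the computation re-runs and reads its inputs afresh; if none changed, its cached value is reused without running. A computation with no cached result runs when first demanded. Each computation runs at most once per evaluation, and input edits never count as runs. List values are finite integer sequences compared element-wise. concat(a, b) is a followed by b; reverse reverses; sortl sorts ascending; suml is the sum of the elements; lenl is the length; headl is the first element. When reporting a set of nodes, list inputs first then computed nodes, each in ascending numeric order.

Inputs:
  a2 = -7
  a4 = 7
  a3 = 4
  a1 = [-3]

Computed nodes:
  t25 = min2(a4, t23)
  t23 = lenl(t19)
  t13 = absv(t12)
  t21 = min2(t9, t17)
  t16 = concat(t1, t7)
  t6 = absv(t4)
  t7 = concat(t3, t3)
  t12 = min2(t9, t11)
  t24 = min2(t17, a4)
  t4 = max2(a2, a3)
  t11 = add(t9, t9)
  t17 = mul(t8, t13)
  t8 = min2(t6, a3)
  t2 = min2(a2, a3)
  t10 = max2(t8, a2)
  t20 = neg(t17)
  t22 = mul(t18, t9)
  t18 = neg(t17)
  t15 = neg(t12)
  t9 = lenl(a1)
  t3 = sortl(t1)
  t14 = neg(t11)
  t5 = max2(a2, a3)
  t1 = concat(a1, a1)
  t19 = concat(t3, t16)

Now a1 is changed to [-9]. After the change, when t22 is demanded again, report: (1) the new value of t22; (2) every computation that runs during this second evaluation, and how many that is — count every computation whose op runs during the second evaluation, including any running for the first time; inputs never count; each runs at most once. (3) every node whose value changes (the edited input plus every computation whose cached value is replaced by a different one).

New value of t22: -4.
Computations that run: t9 — 1 in total.
Values that change: a1.
Key observation: the change is absorbed at t9 — it re-runs but produces the same value, and the output's value is unchanged.

First evaluation (everything demanded from the output):
  t4 = max2(-7, 4) = 4
  t6 = absv(4) = 4
  t8 = min2(4, 4) = 4
  t9 = lenl([-3]) = 1
  t11 = add(1, 1) = 2
  t12 = min2(1, 2) = 1
  t13 = absv(1) = 1
  t17 = mul(4, 1) = 4
  t18 = neg(4) = -4
  t22 = mul(-4, 1) = -4

Propagation after the edit:
  t9: runs — a1 [-3]->[-9]; result 1 (same value as before).
  t11: checked — values it read are unchanged (t9 unchanged, t9 unchanged); reused cached 2 without running.
  t12: checked — values it read are unchanged (t9 unchanged, t11 unchanged); reused cached 1 without running.
  t13: checked — values it read are unchanged (t12 unchanged); reused cached 1 without running.
  t17: checked — values it read are unchanged (t8 unchanged, t13 unchanged); reused cached 4 without running.
  t18: checked — values it read are unchanged (t17 unchanged); reused cached -4 without running.
  t22: checked — values it read are unchanged (t18 unchanged, t9 unchanged); reused cached -4 without running.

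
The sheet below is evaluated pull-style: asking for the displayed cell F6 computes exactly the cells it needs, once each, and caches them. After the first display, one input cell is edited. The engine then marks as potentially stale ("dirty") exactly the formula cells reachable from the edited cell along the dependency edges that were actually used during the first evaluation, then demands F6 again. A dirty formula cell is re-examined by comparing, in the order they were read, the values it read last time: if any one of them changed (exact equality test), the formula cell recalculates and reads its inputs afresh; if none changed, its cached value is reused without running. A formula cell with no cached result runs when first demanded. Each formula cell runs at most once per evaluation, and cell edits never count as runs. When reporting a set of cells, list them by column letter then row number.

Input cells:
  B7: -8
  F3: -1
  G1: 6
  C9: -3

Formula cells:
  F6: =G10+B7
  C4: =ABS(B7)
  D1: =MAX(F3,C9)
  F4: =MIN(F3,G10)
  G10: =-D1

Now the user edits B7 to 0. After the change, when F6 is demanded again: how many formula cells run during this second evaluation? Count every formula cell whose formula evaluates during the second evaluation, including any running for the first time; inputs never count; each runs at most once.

First demand of the output computes:
  D1 = MAX(-1, -3) = -1
  G10 = -(-1) = 1
  F6 = 1 + -8 = -7

After the edit, cleaning proceeds:
  F6: a read changed (B7 -8->0) — executes, giving 1.

1 formula cells run: F6.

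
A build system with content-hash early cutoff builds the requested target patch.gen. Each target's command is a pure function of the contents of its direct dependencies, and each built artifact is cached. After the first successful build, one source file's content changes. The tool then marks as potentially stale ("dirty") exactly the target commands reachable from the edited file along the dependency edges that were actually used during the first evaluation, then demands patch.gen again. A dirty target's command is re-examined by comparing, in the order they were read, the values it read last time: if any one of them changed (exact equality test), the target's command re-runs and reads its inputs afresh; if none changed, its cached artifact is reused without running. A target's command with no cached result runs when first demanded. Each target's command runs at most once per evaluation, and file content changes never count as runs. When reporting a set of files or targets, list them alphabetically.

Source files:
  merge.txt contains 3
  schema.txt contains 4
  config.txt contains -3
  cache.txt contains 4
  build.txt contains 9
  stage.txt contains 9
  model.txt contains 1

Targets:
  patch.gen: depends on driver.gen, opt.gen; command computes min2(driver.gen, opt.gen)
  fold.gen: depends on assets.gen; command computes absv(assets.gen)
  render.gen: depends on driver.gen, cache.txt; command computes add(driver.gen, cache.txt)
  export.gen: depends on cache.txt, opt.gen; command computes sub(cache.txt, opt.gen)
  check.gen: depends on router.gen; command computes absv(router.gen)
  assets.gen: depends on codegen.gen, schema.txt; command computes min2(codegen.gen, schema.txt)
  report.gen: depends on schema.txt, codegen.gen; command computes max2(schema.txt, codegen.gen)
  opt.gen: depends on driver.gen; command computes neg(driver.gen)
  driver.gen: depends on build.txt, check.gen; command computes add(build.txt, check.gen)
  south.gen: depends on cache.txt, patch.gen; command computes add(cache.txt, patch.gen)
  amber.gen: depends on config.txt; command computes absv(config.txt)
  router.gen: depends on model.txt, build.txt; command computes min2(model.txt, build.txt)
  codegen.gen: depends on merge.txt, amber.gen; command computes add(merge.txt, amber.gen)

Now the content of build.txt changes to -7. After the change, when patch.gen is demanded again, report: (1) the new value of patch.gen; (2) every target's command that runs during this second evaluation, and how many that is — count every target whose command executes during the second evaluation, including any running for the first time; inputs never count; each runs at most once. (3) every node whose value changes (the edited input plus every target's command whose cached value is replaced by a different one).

First evaluation (everything demanded from the output):
  router.gen = min2(1, 9) = 1
  check.gen = absv(1) = 1
  driver.gen = add(9, 1) = 10
  opt.gen = neg(10) = -10
  patch.gen = min2(10, -10) = -10

Propagation after the edit:
  router.gen: runs — build.txt 9->-7; result -7.
  check.gen: runs — router.gen 1->-7; result 7.
  driver.gen: runs — build.txt 9->-7; check.gen 1->7; result 0.
  opt.gen: runs — driver.gen 10->0; result 0.
  patch.gen: runs — driver.gen 10->0; opt.gen -10->0; result 0.

New value of patch.gen: 0.
Target commands that run: check.gen, driver.gen, opt.gen, patch.gen, router.gen — 5 in total.
Values that change: build.txt, check.gen, driver.gen, opt.gen, patch.gen, router.gen.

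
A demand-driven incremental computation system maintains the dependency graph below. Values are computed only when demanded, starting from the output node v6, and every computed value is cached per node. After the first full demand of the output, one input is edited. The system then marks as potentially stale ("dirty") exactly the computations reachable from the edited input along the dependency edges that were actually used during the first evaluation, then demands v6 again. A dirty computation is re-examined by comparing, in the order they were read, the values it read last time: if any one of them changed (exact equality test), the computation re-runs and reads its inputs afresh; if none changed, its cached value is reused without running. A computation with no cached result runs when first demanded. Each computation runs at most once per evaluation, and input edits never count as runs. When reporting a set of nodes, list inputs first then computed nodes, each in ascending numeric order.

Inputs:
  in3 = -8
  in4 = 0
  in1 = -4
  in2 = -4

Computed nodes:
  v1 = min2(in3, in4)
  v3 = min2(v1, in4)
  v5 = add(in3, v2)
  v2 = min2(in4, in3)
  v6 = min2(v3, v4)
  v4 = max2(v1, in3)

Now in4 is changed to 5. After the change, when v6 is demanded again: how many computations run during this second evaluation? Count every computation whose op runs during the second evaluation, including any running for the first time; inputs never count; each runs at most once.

Computations that run: v1, v3 — 2 in total.
Key observation: the cutoff stops propagation at v4 — its inputs' values are unchanged, so it reuses its cache.

First evaluation (everything demanded from the output):
  v1 = min2(-8, 0) = -8
  v3 = min2(-8, 0) = -8
  v4 = max2(-8, -8) = -8
  v6 = min2(-8, -8) = -8

Propagation after the edit:
  v1: runs — in4 0->5; result -8 (same value as before).
  v3: runs — in4 0->5; result -8 (same value as before).
  v4: checked — values it read are unchanged (v1 unchanged, in3 unchanged); reused cached -8 without running.
  v6: checked — values it read are unchanged (v3 unchanged, v4 unchanged); reused cached -8 without running.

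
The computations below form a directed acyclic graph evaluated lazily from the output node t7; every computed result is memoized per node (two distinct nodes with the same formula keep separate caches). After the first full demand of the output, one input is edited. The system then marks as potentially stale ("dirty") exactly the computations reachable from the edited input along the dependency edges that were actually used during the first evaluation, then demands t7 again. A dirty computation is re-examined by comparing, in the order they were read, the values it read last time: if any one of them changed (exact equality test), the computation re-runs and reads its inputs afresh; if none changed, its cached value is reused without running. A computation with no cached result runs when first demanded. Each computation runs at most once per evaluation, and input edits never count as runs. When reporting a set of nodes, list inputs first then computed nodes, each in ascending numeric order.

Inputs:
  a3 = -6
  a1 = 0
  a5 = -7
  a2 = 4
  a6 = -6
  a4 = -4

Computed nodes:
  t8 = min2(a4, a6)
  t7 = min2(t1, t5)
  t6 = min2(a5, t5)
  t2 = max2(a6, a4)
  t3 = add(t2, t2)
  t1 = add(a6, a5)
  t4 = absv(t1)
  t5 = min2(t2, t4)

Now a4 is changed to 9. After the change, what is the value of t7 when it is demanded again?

Demanding t7 again yields -13.

First demand of the output computes:
  t1 = add(-6, -7) = -13
  t2 = max2(-6, -4) = -4
  t4 = absv(-13) = 13
  t5 = min2(-4, 13) = -4
  t7 = min2(-13, -4) = -13

After the edit, cleaning proceeds:
  t2: a read changed (a4 -4->9) — executes, giving 9.
  t5: a read changed (t2 -4->9) — executes, giving 9.
  t7: a read changed (t5 -4->9) — executes, giving -13 — identical to its old value.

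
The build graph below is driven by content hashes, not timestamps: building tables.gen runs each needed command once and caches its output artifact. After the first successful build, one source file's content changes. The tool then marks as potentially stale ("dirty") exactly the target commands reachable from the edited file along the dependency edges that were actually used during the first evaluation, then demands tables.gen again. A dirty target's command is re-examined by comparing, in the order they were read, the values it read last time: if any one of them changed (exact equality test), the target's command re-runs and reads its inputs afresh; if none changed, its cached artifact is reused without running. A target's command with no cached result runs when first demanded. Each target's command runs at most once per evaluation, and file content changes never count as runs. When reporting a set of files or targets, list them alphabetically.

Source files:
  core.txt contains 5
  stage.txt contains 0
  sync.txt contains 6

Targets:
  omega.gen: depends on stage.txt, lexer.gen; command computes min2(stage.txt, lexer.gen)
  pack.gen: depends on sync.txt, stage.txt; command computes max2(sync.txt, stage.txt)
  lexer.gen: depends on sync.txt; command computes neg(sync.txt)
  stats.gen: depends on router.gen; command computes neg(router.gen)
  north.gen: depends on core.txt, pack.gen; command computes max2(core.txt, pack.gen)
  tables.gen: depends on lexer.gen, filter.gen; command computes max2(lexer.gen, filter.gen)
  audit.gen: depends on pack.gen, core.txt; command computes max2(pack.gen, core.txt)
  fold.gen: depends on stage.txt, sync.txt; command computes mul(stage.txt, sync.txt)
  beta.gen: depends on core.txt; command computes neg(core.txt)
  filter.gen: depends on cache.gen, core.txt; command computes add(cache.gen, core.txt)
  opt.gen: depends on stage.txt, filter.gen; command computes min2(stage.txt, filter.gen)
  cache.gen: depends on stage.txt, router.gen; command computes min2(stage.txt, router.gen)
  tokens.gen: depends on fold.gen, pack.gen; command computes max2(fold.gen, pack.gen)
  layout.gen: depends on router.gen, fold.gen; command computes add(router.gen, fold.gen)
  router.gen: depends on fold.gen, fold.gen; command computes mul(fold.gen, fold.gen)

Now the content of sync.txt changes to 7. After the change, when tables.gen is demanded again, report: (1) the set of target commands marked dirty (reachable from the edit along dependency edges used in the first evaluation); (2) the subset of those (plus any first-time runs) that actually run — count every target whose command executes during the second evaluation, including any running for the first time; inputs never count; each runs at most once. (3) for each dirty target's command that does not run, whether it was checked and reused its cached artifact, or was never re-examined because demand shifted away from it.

Dirty set: cache.gen, filter.gen, fold.gen, lexer.gen, router.gen, tables.gen.
Run set: fold.gen, lexer.gen, tables.gen (3 run).
Re-examined without running (cache reused): cache.gen, filter.gen, router.gen.
The important point: at router.gen every value read last time is unchanged, so the dirty flag clears without a run.

Initial pass — values computed on the first demand:
  fold.gen = mul(0, 6) = 0
  lexer.gen = neg(6) = -6
  router.gen = mul(0, 0) = 0
  cache.gen = min2(0, 0) = 0
  filter.gen = add(0, 5) = 5
  tables.gen = max2(-6, 5) = 5

Second demand — change propagation:
  fold.gen: re-runs because sync.txt 6->7; new result 0 (unchanged).
  lexer.gen: re-runs because sync.txt 6->7; new result -7.
  router.gen: re-examined; everything it read last time is the same (fold.gen unchanged, fold.gen unchanged) — cache 0 kept, no run.
  cache.gen: re-examined; everything it read last time is the same (stage.txt unchanged, router.gen unchanged) — cache 0 kept, no run.
  filter.gen: re-examined; everything it read last time is the same (cache.gen unchanged, core.txt unchanged) — cache 5 kept, no run.
  tables.gen: re-runs because lexer.gen -6->-7; new result 5 (unchanged).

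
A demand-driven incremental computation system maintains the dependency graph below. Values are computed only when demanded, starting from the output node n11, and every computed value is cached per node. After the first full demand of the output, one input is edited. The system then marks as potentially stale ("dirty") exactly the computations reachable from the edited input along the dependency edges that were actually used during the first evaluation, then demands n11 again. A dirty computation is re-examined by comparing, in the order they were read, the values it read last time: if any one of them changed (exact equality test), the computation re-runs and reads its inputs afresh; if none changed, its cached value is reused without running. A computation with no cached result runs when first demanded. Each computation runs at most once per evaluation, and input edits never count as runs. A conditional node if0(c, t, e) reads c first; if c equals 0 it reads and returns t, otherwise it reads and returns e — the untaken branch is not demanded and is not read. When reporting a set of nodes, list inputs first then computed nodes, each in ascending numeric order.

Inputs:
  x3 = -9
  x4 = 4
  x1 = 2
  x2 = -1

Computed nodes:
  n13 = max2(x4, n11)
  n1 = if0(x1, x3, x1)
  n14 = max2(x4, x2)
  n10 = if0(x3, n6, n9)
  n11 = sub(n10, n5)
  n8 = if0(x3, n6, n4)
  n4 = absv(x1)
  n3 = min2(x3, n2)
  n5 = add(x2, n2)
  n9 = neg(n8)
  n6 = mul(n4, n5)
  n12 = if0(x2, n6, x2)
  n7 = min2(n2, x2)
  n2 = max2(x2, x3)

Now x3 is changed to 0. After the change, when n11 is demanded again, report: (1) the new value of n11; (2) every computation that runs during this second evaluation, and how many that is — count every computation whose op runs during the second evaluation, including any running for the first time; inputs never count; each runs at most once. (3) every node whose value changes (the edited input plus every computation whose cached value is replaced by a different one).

First evaluation (everything demanded from the output):
  n2 = max2(-1, -9) = -1
  n4 = absv(2) = 2
  n5 = add(-1, -1) = -2
  n8 = if0(x3=-9 -> else branch n4) = 2
  n9 = neg(2) = -2
  n10 = if0(x3=-9 -> else branch n9) = -2
  n11 = sub(-2, -2) = 0

Propagation after the edit:
  n2: runs — x3 -9->0; result 0.
  n5: runs — n2 -1->0; result -1.
  n6: demanded for the first time — runs, produces -2.
  n8: marked dirty but never re-examined — demand shifted away from it.
  n9: marked dirty but never re-examined — demand shifted away from it.
  n10: runs — x3 -9->0; result -2 (same value as before).
  n11: runs — n5 -2->-1; result -1.

Key observation: a condition flipped, so demand moved to the other branch — n8, n9 are never re-examined.

New value of n11: -1.
Computations that run: n2, n5, n6, n10, n11 — 5 in total.
Values that change: x3, n2, n5, n11.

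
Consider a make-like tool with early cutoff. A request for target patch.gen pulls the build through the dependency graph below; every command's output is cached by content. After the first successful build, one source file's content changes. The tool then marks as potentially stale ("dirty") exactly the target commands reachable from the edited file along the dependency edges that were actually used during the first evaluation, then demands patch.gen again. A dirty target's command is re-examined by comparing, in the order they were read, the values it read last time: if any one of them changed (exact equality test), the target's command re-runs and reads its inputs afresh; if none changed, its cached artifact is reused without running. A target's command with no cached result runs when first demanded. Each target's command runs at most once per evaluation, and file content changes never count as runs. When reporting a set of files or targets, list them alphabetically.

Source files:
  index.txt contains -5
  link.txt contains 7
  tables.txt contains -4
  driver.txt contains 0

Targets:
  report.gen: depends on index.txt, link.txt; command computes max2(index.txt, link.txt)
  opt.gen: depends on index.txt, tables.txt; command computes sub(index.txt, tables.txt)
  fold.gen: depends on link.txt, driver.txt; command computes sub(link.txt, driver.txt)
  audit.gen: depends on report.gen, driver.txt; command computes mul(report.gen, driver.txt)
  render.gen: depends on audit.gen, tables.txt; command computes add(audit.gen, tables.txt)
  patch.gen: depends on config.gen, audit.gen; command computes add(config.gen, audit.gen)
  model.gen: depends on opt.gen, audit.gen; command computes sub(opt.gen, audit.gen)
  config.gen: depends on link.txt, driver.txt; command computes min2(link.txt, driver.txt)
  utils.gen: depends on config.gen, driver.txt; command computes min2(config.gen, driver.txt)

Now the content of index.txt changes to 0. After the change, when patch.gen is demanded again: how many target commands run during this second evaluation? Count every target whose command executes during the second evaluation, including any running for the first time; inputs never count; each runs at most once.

1 target commands run: report.gen.
Note the absorption at report.gen: it re-runs yet its value is the same, leaving the output's value untouched.

First demand of the output computes:
  config.gen = min2(7, 0) = 0
  report.gen = max2(-5, 7) = 7
  audit.gen = mul(7, 0) = 0
  patch.gen = add(0, 0) = 0

After the edit, cleaning proceeds:
  report.gen: a read changed (index.txt -5->0) — executes, giving 7 — identical to its old value.
  audit.gen: dirty, but its reads are unchanged (report.gen unchanged, driver.txt unchanged); cached 0 stands.
  patch.gen: dirty, but its reads are unchanged (config.gen unchanged, audit.gen unchanged); cached 0 stands.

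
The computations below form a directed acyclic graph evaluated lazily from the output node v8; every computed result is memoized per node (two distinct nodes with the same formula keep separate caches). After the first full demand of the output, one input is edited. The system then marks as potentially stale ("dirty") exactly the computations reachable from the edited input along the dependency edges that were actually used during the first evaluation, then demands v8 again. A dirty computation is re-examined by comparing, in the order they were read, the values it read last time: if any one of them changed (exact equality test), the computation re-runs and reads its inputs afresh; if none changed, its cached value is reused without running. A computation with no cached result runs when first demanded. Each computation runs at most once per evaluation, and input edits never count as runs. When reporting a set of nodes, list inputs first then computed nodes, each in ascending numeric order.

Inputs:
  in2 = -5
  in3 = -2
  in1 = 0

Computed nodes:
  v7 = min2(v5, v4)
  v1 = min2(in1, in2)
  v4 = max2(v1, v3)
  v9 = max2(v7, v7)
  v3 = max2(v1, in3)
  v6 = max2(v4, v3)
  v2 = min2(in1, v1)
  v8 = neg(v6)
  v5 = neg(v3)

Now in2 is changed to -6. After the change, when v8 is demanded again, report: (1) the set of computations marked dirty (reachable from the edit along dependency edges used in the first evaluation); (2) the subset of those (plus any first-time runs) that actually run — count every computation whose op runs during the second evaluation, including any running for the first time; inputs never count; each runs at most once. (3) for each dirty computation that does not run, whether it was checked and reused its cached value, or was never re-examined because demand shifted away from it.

First demand of the output computes:
  v1 = min2(0, -5) = -5
  v3 = max2(-5, -2) = -2
  v4 = max2(-5, -2) = -2
  v6 = max2(-2, -2) = -2
  v8 = neg(-2) = 2

After the edit, cleaning proceeds:
  v1: a read changed (in2 -5->-6) — executes, giving -6.
  v3: a read changed (v1 -5->-6) — executes, giving -2 — identical to its old value.
  v4: a read changed (v1 -5->-6) — executes, giving -2 — identical to its old value.
  v6: dirty, but its reads are unchanged (v4 unchanged, v3 unchanged); cached -2 stands.
  v8: dirty, but its reads are unchanged (v6 unchanged); cached 2 stands.

Note where the cutoff bites: v6 is checked, finds nothing changed, and keeps its cache.

The edit dirties: v1, v3, v4, v6, v8.
3 computations run: v1, v3, v4.
Cache hits after checking: v6, v8.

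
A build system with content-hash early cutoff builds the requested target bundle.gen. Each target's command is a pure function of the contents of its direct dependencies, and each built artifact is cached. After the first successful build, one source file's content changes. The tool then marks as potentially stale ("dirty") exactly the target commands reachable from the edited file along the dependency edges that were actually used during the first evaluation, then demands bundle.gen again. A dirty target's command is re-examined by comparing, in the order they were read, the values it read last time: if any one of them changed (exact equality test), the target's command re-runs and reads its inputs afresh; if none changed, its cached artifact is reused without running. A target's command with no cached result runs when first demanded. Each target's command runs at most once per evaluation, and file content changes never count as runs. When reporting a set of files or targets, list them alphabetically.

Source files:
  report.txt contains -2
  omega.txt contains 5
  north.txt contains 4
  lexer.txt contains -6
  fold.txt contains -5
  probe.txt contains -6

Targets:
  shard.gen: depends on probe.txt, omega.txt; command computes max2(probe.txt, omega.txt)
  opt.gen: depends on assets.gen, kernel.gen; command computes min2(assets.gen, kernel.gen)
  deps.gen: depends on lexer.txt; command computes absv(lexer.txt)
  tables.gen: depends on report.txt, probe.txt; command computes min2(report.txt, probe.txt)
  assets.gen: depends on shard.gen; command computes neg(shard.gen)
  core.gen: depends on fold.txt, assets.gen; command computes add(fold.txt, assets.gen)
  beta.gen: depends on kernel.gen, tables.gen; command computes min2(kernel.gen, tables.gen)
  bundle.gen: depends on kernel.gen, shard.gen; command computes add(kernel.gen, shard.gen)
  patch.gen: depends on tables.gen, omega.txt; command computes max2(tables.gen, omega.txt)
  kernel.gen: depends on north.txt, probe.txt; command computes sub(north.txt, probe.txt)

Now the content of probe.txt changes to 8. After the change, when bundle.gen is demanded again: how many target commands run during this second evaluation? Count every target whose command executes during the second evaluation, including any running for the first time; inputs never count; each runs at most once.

Target commands that run: bundle.gen, kernel.gen, shard.gen — 3 in total.

First evaluation (everything demanded from the output):
  kernel.gen = sub(4, -6) = 10
  shard.gen = max2(-6, 5) = 5
  bundle.gen = add(10, 5) = 15

Propagation after the edit:
  kernel.gen: runs — probe.txt -6->8; result -4.
  shard.gen: runs — probe.txt -6->8; result 8.
  bundle.gen: runs — kernel.gen 10->-4; shard.gen 5->8; result 4.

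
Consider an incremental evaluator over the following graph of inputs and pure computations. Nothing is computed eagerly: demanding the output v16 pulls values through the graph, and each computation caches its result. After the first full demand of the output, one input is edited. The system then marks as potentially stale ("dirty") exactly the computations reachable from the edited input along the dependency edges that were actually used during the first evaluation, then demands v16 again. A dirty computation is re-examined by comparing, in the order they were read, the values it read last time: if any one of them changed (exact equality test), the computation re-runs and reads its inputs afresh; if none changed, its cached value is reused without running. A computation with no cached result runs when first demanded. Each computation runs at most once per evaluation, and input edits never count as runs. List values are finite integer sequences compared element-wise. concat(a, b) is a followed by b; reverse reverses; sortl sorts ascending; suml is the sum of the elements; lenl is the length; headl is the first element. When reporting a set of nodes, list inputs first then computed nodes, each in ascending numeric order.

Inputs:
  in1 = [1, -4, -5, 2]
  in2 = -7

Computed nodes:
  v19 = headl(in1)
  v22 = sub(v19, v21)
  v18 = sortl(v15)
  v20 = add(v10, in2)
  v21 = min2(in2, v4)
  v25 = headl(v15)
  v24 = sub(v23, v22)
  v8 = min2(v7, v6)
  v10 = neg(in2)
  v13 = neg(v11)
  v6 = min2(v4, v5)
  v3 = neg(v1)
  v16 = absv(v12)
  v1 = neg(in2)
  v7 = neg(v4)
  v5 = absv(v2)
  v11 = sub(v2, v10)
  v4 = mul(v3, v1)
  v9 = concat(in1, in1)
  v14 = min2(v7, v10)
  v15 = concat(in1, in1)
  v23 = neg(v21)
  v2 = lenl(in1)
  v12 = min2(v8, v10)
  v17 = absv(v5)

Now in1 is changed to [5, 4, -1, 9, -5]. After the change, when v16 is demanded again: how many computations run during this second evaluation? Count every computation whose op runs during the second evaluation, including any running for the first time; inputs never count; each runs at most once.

Initial pass — values computed on the first demand:
  v1 = neg(-7) = 7
  v2 = lenl([1, -4, -5, 2]) = 4
  v3 = neg(7) = -7
  v4 = mul(-7, 7) = -49
  v5 = absv(4) = 4
  v6 = min2(-49, 4) = -49
  v7 = neg(-49) = 49
  v8 = min2(49, -49) = -49
  v10 = neg(-7) = 7
  v12 = min2(-49, 7) = -49
  v16 = absv(-49) = 49

Second demand — change propagation:
  v2: re-runs because in1 [1, -4, -5, 2]->[5, 4, -1, 9, -5]; new result 5.
  v5: re-runs because v2 4->5; new result 5.
  v6: re-runs because v5 4->5; new result -49 (unchanged).
  v8: re-examined; everything it read last time is the same (v7 unchanged, v6 unchanged) — cache -49 kept, no run.
  v12: re-examined; everything it read last time is the same (v8 unchanged, v10 unchanged) — cache -49 kept, no run.
  v16: re-examined; everything it read last time is the same (v12 unchanged) — cache 49 kept, no run.

The important point: v6 recomputes to an identical value, and the output ends up unchanged.

Run set: v2, v5, v6 (3 run).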